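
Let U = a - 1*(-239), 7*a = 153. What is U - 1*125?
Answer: 951/7 ≈ 135.86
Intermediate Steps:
a = 153/7 (a = (1/7)*153 = 153/7 ≈ 21.857)
U = 1826/7 (U = 153/7 - 1*(-239) = 153/7 + 239 = 1826/7 ≈ 260.86)
U - 1*125 = 1826/7 - 1*125 = 1826/7 - 125 = 951/7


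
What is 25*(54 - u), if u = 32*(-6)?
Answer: 6150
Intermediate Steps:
u = -192
25*(54 - u) = 25*(54 - 1*(-192)) = 25*(54 + 192) = 25*246 = 6150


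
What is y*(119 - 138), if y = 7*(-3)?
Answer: 399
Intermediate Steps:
y = -21
y*(119 - 138) = -21*(119 - 138) = -21*(-19) = 399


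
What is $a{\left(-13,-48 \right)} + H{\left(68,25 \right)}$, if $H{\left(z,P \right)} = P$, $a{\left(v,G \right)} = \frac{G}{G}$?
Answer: $26$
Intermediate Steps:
$a{\left(v,G \right)} = 1$
$a{\left(-13,-48 \right)} + H{\left(68,25 \right)} = 1 + 25 = 26$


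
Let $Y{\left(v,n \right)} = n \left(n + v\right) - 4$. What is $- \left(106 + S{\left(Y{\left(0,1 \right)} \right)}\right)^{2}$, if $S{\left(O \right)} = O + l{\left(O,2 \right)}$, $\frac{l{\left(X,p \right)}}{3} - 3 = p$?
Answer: $-13924$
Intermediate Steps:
$Y{\left(v,n \right)} = -4 + n \left(n + v\right)$
$l{\left(X,p \right)} = 9 + 3 p$
$S{\left(O \right)} = 15 + O$ ($S{\left(O \right)} = O + \left(9 + 3 \cdot 2\right) = O + \left(9 + 6\right) = O + 15 = 15 + O$)
$- \left(106 + S{\left(Y{\left(0,1 \right)} \right)}\right)^{2} = - \left(106 + \left(15 + \left(-4 + 1^{2} + 1 \cdot 0\right)\right)\right)^{2} = - \left(106 + \left(15 + \left(-4 + 1 + 0\right)\right)\right)^{2} = - \left(106 + \left(15 - 3\right)\right)^{2} = - \left(106 + 12\right)^{2} = - 118^{2} = \left(-1\right) 13924 = -13924$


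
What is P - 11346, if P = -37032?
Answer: -48378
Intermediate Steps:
P - 11346 = -37032 - 11346 = -48378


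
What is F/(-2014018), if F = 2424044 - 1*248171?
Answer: -2175873/2014018 ≈ -1.0804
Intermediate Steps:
F = 2175873 (F = 2424044 - 248171 = 2175873)
F/(-2014018) = 2175873/(-2014018) = 2175873*(-1/2014018) = -2175873/2014018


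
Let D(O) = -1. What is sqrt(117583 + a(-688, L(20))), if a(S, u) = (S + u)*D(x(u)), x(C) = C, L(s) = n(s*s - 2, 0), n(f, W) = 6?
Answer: sqrt(118265) ≈ 343.90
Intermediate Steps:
L(s) = 6
a(S, u) = -S - u (a(S, u) = (S + u)*(-1) = -S - u)
sqrt(117583 + a(-688, L(20))) = sqrt(117583 + (-1*(-688) - 1*6)) = sqrt(117583 + (688 - 6)) = sqrt(117583 + 682) = sqrt(118265)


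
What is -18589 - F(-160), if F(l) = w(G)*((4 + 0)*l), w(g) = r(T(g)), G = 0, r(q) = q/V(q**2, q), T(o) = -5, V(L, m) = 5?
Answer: -19229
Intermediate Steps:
r(q) = q/5
w(g) = -1 (w(g) = (1/5)*(-5) = -1)
F(l) = -4*l (F(l) = -(4 + 0)*l = -4*l)
-18589 - F(-160) = -18589 - (-4)*(-160) = -18589 - 1*640 = -18589 - 640 = -19229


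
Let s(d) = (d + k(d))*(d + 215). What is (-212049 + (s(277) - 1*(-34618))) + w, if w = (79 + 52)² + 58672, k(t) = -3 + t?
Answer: 169494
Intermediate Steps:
w = 75833 (w = 131² + 58672 = 17161 + 58672 = 75833)
s(d) = (-3 + 2*d)*(215 + d) (s(d) = (d + (-3 + d))*(d + 215) = (-3 + 2*d)*(215 + d))
(-212049 + (s(277) - 1*(-34618))) + w = (-212049 + ((-645 + 2*277² + 427*277) - 1*(-34618))) + 75833 = (-212049 + ((-645 + 2*76729 + 118279) + 34618)) + 75833 = (-212049 + ((-645 + 153458 + 118279) + 34618)) + 75833 = (-212049 + (271092 + 34618)) + 75833 = (-212049 + 305710) + 75833 = 93661 + 75833 = 169494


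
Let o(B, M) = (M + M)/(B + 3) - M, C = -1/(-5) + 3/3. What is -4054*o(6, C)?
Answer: 56756/15 ≈ 3783.7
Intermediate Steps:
C = 6/5 (C = -1*(-⅕) + 3*(⅓) = ⅕ + 1 = 6/5 ≈ 1.2000)
o(B, M) = -M + 2*M/(3 + B) (o(B, M) = (2*M)/(3 + B) - M = 2*M/(3 + B) - M = -M + 2*M/(3 + B))
-4054*o(6, C) = -(-4054)*6*(1 + 6)/(5*(3 + 6)) = -(-4054)*6*7/(5*9) = -4054*(-14/15) = 56756/15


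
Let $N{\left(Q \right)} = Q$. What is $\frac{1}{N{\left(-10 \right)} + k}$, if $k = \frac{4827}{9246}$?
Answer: $- \frac{3082}{29211} \approx -0.10551$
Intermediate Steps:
$k = \frac{1609}{3082}$ ($k = 4827 \cdot \frac{1}{9246} = \frac{1609}{3082} \approx 0.52206$)
$\frac{1}{N{\left(-10 \right)} + k} = \frac{1}{-10 + \frac{1609}{3082}} = \frac{1}{- \frac{29211}{3082}} = - \frac{3082}{29211}$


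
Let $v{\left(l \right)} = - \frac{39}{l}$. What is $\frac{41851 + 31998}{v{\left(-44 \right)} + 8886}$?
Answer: $\frac{3249356}{391023} \approx 8.3099$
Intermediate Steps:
$\frac{41851 + 31998}{v{\left(-44 \right)} + 8886} = \frac{41851 + 31998}{- \frac{39}{-44} + 8886} = \frac{73849}{\left(-39\right) \left(- \frac{1}{44}\right) + 8886} = \frac{73849}{\frac{39}{44} + 8886} = \frac{73849}{\frac{391023}{44}} = 73849 \cdot \frac{44}{391023} = \frac{3249356}{391023}$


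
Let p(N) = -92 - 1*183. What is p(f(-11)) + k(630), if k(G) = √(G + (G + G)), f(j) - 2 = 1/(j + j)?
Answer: -275 + 3*√210 ≈ -231.53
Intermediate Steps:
f(j) = 2 + 1/(2*j) (f(j) = 2 + 1/(j + j) = 2 + 1/(2*j))
p(N) = -275 (p(N) = -92 - 183 = -275)
k(G) = √3*√G (k(G) = √(G + 2*G) = √(3*G) = √3*√G)
p(f(-11)) + k(630) = -275 + √3*√630 = -275 + √3*(3*√70) = -275 + 3*√210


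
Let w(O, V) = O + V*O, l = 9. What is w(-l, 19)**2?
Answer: 32400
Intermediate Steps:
w(O, V) = O + O*V
w(-l, 19)**2 = ((-1*9)*(1 + 19))**2 = (-9*20)**2 = (-180)**2 = 32400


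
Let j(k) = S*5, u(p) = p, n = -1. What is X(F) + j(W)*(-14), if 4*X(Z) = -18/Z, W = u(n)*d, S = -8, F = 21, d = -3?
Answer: 7837/14 ≈ 559.79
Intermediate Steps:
W = 3 (W = -1*(-3) = 3)
j(k) = -40 (j(k) = -8*5 = -40)
X(Z) = -9/(2*Z) (X(Z) = (-18/Z)/4 = -9/(2*Z))
X(F) + j(W)*(-14) = -9/2/21 - 40*(-14) = -9/2*1/21 + 560 = -3/14 + 560 = 7837/14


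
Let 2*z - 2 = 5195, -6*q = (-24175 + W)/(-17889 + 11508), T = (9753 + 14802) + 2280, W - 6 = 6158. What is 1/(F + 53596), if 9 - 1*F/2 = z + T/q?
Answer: 18011/2926848207 ≈ 6.1537e-6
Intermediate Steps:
W = 6164 (W = 6 + 6158 = 6164)
T = 26835 (T = 24555 + 2280 = 26835)
q = -18011/38286 (q = -(-24175 + 6164)/(6*(-17889 + 11508)) = -(-18011)/(6*(-6381)) = -(-18011)*(-1)/(6*6381) = -⅙*18011/6381 = -18011/38286 ≈ -0.47043)
z = 5197/2 (z = 1 + (½)*5195 = 1 + 5195/2 = 5197/2 ≈ 2598.5)
F = 1961530651/18011 (F = 18 - 2*(5197/2 + 26835/(-18011/38286)) = 18 - 2*(5197/2 + 26835*(-38286/18011)) = 18 - 2*(5197/2 - 1027404810/18011) = 18 - 2*(-1961206453/36022) = 18 + 1961206453/18011 = 1961530651/18011 ≈ 1.0891e+5)
1/(F + 53596) = 1/(1961530651/18011 + 53596) = 1/(2926848207/18011) = 18011/2926848207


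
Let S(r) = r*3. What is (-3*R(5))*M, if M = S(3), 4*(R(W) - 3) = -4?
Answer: -54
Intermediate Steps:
R(W) = 2 (R(W) = 3 + (¼)*(-4) = 3 - 1 = 2)
S(r) = 3*r
M = 9 (M = 3*3 = 9)
(-3*R(5))*M = -3*2*9 = -6*9 = -54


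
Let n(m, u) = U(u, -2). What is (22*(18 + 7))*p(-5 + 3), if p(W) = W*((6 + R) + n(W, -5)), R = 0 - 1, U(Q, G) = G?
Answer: -3300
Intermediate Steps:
R = -1
n(m, u) = -2
p(W) = 3*W (p(W) = W*((6 - 1) - 2) = W*(5 - 2) = W*3 = 3*W)
(22*(18 + 7))*p(-5 + 3) = (22*(18 + 7))*(3*(-5 + 3)) = (22*25)*(3*(-2)) = 550*(-6) = -3300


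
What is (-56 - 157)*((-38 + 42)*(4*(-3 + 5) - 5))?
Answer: -2556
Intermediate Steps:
(-56 - 157)*((-38 + 42)*(4*(-3 + 5) - 5)) = -852*(4*2 - 5) = -852*(8 - 5) = -852*3 = -213*12 = -2556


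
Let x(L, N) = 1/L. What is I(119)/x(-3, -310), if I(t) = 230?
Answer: -690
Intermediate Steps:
I(119)/x(-3, -310) = 230/(1/(-3)) = 230/(-⅓) = 230*(-3) = -690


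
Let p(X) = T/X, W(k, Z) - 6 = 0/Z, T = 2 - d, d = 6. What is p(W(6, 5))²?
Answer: 4/9 ≈ 0.44444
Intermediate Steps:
T = -4 (T = 2 - 1*6 = 2 - 6 = -4)
W(k, Z) = 6 (W(k, Z) = 6 + 0/Z = 6 + 0 = 6)
p(X) = -4/X
p(W(6, 5))² = (-4/6)² = (-4*⅙)² = (-⅔)² = 4/9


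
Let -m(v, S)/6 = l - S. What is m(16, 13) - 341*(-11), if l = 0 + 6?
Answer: 3793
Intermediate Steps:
l = 6
m(v, S) = -36 + 6*S (m(v, S) = -6*(6 - S) = -36 + 6*S)
m(16, 13) - 341*(-11) = (-36 + 6*13) - 341*(-11) = (-36 + 78) + 3751 = 42 + 3751 = 3793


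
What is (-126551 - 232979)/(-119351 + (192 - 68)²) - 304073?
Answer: -6323126129/20795 ≈ -3.0407e+5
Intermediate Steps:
(-126551 - 232979)/(-119351 + (192 - 68)²) - 304073 = -359530/(-119351 + 124²) - 304073 = -359530/(-119351 + 15376) - 304073 = -359530/(-103975) - 304073 = -359530*(-1/103975) - 304073 = 71906/20795 - 304073 = -6323126129/20795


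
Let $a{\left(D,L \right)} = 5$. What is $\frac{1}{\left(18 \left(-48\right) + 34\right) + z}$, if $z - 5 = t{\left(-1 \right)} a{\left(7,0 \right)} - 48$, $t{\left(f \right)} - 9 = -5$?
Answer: $- \frac{1}{853} \approx -0.0011723$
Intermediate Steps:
$t{\left(f \right)} = 4$ ($t{\left(f \right)} = 9 - 5 = 4$)
$z = -23$ ($z = 5 + \left(4 \cdot 5 - 48\right) = 5 + \left(20 - 48\right) = 5 - 28 = -23$)
$\frac{1}{\left(18 \left(-48\right) + 34\right) + z} = \frac{1}{\left(18 \left(-48\right) + 34\right) - 23} = \frac{1}{\left(-864 + 34\right) - 23} = \frac{1}{-830 - 23} = \frac{1}{-853} = - \frac{1}{853}$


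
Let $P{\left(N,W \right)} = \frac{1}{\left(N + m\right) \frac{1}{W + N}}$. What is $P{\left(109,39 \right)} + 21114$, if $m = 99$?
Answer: $\frac{1097965}{52} \approx 21115.0$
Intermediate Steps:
$P{\left(N,W \right)} = \frac{N + W}{99 + N}$ ($P{\left(N,W \right)} = \frac{1}{\left(N + 99\right) \frac{1}{W + N}} = \frac{1}{\left(99 + N\right) \frac{1}{N + W}} = \frac{1}{\frac{1}{N + W} \left(99 + N\right)} = \frac{N + W}{99 + N}$)
$P{\left(109,39 \right)} + 21114 = \frac{109 + 39}{99 + 109} + 21114 = \frac{1}{208} \cdot 148 + 21114 = \frac{37}{52} + 21114 = \frac{1097965}{52}$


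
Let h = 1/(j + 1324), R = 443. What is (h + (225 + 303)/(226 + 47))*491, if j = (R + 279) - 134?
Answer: 165272073/173992 ≈ 949.88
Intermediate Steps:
j = 588 (j = (443 + 279) - 134 = 722 - 134 = 588)
h = 1/1912 (h = 1/(588 + 1324) = 1/1912 ≈ 0.00052301)
(h + (225 + 303)/(226 + 47))*491 = (1/1912 + (225 + 303)/(226 + 47))*491 = (1/1912 + 528/273)*491 = (1/1912 + 528*(1/273))*491 = (1/1912 + 176/91)*491 = (336603/173992)*491 = 165272073/173992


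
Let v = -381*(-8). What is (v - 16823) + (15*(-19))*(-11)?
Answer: -10640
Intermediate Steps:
v = 3048
(v - 16823) + (15*(-19))*(-11) = (3048 - 16823) + (15*(-19))*(-11) = -13775 - 285*(-11) = -13775 + 3135 = -10640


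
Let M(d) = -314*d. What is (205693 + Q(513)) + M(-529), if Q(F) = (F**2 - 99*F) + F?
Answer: 584694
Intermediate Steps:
Q(F) = F**2 - 98*F
(205693 + Q(513)) + M(-529) = (205693 + 513*(-98 + 513)) - 314*(-529) = (205693 + 513*415) + 166106 = (205693 + 212895) + 166106 = 418588 + 166106 = 584694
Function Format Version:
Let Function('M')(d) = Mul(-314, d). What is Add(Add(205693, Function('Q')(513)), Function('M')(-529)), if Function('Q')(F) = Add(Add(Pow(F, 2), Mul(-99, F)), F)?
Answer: 584694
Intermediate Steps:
Function('Q')(F) = Add(Pow(F, 2), Mul(-98, F))
Add(Add(205693, Function('Q')(513)), Function('M')(-529)) = Add(Add(205693, Mul(513, Add(-98, 513))), Mul(-314, -529)) = Add(Add(205693, Mul(513, 415)), 166106) = Add(Add(205693, 212895), 166106) = Add(418588, 166106) = 584694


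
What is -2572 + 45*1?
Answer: -2527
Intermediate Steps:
-2572 + 45*1 = -2572 + 45 = -2527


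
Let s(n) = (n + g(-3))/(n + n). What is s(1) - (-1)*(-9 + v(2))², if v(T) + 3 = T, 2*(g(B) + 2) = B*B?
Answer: 407/4 ≈ 101.75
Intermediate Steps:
g(B) = -2 + B²/2 (g(B) = -2 + (B*B)/2 = -2 + B²/2)
v(T) = -3 + T
s(n) = (5/2 + n)/(2*n) (s(n) = (n + (-2 + (½)*(-3)²))/(n + n) = (n + (-2 + (½)*9))/((2*n)) = (n + (-2 + 9/2))*(1/(2*n)) = (n + 5/2)*(1/(2*n)) = (5/2 + n)*(1/(2*n)) = (5/2 + n)/(2*n))
s(1) - (-1)*(-9 + v(2))² = (¼)*(5 + 2*1)/1 - (-1)*(-9 + (-3 + 2))² = (¼)*1*(5 + 2) - (-1)*(-9 - 1)² = (¼)*1*7 - (-1)*(-10)² = 7/4 - (-1)*100 = 7/4 - 1*(-100) = 7/4 + 100 = 407/4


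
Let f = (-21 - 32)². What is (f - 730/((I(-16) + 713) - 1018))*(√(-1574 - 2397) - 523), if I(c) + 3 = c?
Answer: -238186229/162 + 8653037*I*√11/162 ≈ -1.4703e+6 + 1.7715e+5*I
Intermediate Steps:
I(c) = -3 + c
f = 2809 (f = (-53)² = 2809)
(f - 730/((I(-16) + 713) - 1018))*(√(-1574 - 2397) - 523) = (2809 - 730/(((-3 - 16) + 713) - 1018))*(√(-1574 - 2397) - 523) = (2809 - 730/((-19 + 713) - 1018))*(√(-3971) - 523) = (2809 - 730/(694 - 1018))*(19*I*√11 - 523) = (2809 - 730/(-324))*(-523 + 19*I*√11) = (2809 - 730*(-1/324))*(-523 + 19*I*√11) = (2809 + 365/162)*(-523 + 19*I*√11) = 455423*(-523 + 19*I*√11)/162 = -238186229/162 + 8653037*I*√11/162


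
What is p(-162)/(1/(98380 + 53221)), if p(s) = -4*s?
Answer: 98237448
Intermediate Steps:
p(-162)/(1/(98380 + 53221)) = (-4*(-162))/(1/(98380 + 53221)) = 648/(1/151601) = 648*151601 = 98237448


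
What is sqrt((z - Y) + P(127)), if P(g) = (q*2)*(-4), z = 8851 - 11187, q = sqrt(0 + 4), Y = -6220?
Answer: 2*sqrt(967) ≈ 62.193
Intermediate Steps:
q = 2 (q = sqrt(4) = 2)
z = -2336
P(g) = -16 (P(g) = (2*2)*(-4) = 4*(-4) = -16)
sqrt((z - Y) + P(127)) = sqrt((-2336 - 1*(-6220)) - 16) = sqrt((-2336 + 6220) - 16) = sqrt(3884 - 16) = sqrt(3868) = 2*sqrt(967)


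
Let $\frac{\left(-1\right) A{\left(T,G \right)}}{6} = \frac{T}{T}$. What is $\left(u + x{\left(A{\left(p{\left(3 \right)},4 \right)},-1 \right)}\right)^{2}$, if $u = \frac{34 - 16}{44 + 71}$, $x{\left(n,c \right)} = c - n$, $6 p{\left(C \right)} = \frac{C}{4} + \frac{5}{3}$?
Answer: $\frac{351649}{13225} \approx 26.59$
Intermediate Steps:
$p{\left(C \right)} = \frac{5}{18} + \frac{C}{24}$ ($p{\left(C \right)} = \frac{\frac{C}{4} + \frac{5}{3}}{6} = \frac{\frac{5}{3} + \frac{C}{4}}{6} = \frac{5}{18} + \frac{C}{24}$)
$A{\left(T,G \right)} = -6$ ($A{\left(T,G \right)} = - 6 \frac{T}{T} = \left(-6\right) 1 = -6$)
$u = \frac{18}{115} \approx 0.15652$
$\left(u + x{\left(A{\left(p{\left(3 \right)},4 \right)},-1 \right)}\right)^{2} = \left(\frac{18}{115} - -5\right)^{2} = \left(\frac{18}{115} + \left(-1 + 6\right)\right)^{2} = \left(\frac{18}{115} + 5\right)^{2} = \left(\frac{593}{115}\right)^{2} = \frac{351649}{13225}$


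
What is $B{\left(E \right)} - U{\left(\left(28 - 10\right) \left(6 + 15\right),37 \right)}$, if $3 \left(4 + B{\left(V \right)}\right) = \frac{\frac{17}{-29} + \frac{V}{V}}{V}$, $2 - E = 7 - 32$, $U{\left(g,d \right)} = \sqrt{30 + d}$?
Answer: $- \frac{3128}{783} - \sqrt{67} \approx -12.18$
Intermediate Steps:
$E = 27$ ($E = 2 - \left(7 - 32\right) = 2 - -25 = 2 + 25 = 27$)
$B{\left(V \right)} = -4 + \frac{4}{29 V}$ ($B{\left(V \right)} = -4 + \frac{\left(\frac{17}{-29} + \frac{V}{V}\right) \frac{1}{V}}{3} = -4 + \frac{\left(17 \left(- \frac{1}{29}\right) + 1\right) \frac{1}{V}}{3} = -4 + \frac{\left(- \frac{17}{29} + 1\right) \frac{1}{V}}{3} = -4 + \frac{\frac{12}{29} \frac{1}{V}}{3} = -4 + \frac{4}{29 V}$)
$B{\left(E \right)} - U{\left(\left(28 - 10\right) \left(6 + 15\right),37 \right)} = \left(-4 + \frac{4}{29 \cdot 27}\right) - \sqrt{30 + 37} = \left(-4 + \frac{4}{29} \cdot \frac{1}{27}\right) - \sqrt{67} = \left(-4 + \frac{4}{783}\right) - \sqrt{67} = - \frac{3128}{783} - \sqrt{67}$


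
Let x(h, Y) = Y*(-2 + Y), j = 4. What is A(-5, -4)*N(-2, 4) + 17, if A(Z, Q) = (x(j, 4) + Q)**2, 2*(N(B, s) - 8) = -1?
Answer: 137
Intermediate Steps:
N(B, s) = 15/2 (N(B, s) = 8 + (1/2)*(-1) = 8 - 1/2 = 15/2)
A(Z, Q) = (8 + Q)**2 (A(Z, Q) = (4*(-2 + 4) + Q)**2 = (4*2 + Q)**2 = (8 + Q)**2)
A(-5, -4)*N(-2, 4) + 17 = (8 - 4)**2*(15/2) + 17 = 4**2*(15/2) + 17 = 16*(15/2) + 17 = 120 + 17 = 137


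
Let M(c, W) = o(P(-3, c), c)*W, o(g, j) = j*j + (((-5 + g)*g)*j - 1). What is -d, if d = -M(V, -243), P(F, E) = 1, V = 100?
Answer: -2332557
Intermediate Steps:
o(g, j) = -1 + j**2 + g*j*(-5 + g) (o(g, j) = j**2 + ((g*(-5 + g))*j - 1) = j**2 + (g*j*(-5 + g) - 1) = j**2 + (-1 + g*j*(-5 + g)) = -1 + j**2 + g*j*(-5 + g))
M(c, W) = W*(-1 + c**2 - 4*c) (M(c, W) = (-1 + c**2 + c*1**2 - 5*1*c)*W = (-1 + c**2 + c*1 - 5*c)*W = (-1 + c**2 + c - 5*c)*W = (-1 + c**2 - 4*c)*W = W*(-1 + c**2 - 4*c))
d = 2332557 (d = -(-243)*(-1 + 100**2 - 4*100) = -(-243)*(-1 + 10000 - 400) = -(-243)*9599 = -1*(-2332557) = 2332557)
-d = -1*2332557 = -2332557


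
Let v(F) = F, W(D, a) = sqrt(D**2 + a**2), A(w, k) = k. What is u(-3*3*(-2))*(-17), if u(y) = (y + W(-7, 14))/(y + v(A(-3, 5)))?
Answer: -306/23 - 119*sqrt(5)/23 ≈ -24.874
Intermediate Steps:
u(y) = (y + 7*sqrt(5))/(5 + y) (u(y) = (y + sqrt((-7)**2 + 14**2))/(y + 5) = (y + sqrt(49 + 196))/(5 + y) = (y + sqrt(245))/(5 + y) = (y + 7*sqrt(5))/(5 + y))
u(-3*3*(-2))*(-17) = ((-3*3*(-2) + 7*sqrt(5))/(5 - 3*3*(-2)))*(-17) = ((-9*(-2) + 7*sqrt(5))/(5 - 9*(-2)))*(-17) = ((18 + 7*sqrt(5))/(5 + 18))*(-17) = ((18 + 7*sqrt(5))/23)*(-17) = (18/23 + 7*sqrt(5)/23)*(-17) = -306/23 - 119*sqrt(5)/23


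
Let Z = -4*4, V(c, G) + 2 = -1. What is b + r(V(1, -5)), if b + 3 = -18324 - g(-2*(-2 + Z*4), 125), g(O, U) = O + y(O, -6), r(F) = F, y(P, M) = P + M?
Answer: -18588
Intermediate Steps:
V(c, G) = -3 (V(c, G) = -2 - 1 = -3)
y(P, M) = M + P
Z = -16
g(O, U) = -6 + 2*O (g(O, U) = O + (-6 + O) = -6 + 2*O)
b = -18585 (b = -3 + (-18324 - (-6 + 2*(-2*(-2 - 16*4)))) = -3 + (-18324 - (-6 + 2*(-2*(-2 - 64)))) = -3 + (-18324 - (-6 + 2*(-2*(-66)))) = -3 + (-18324 - (-6 + 2*132)) = -3 + (-18324 - (-6 + 264)) = -3 + (-18324 - 1*258) = -3 + (-18324 - 258) = -3 - 18582 = -18585)
b + r(V(1, -5)) = -18585 - 3 = -18588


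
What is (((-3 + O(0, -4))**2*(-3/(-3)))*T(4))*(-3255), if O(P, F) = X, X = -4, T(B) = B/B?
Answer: -159495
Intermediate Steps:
T(B) = 1
O(P, F) = -4
(((-3 + O(0, -4))**2*(-3/(-3)))*T(4))*(-3255) = (((-3 - 4)**2*(-3/(-3)))*1)*(-3255) = (((-7)**2*(-3*(-1/3)))*1)*(-3255) = ((49*1)*1)*(-3255) = (49*1)*(-3255) = 49*(-3255) = -159495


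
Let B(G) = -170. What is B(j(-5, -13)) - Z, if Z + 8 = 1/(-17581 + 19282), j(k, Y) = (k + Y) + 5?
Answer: -275563/1701 ≈ -162.00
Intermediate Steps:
j(k, Y) = 5 + Y + k (j(k, Y) = (Y + k) + 5 = 5 + Y + k)
Z = -13607/1701 (Z = -8 + 1/(-17581 + 19282) = -8 + 1/1701 = -13607/1701 ≈ -7.9994)
B(j(-5, -13)) - Z = -170 - 1*(-13607/1701) = -170 + 13607/1701 = -275563/1701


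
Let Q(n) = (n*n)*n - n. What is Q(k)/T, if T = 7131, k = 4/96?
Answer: -575/98578944 ≈ -5.8329e-6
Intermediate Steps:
k = 1/24 (k = 4*(1/96) = 1/24 ≈ 0.041667)
Q(n) = n**3 - n (Q(n) = n**2*n - n = n**3 - n)
Q(k)/T = ((1/24)**3 - 1*1/24)/7131 = (1/13824 - 1/24)*(1/7131) = -575/13824*1/7131 = -575/98578944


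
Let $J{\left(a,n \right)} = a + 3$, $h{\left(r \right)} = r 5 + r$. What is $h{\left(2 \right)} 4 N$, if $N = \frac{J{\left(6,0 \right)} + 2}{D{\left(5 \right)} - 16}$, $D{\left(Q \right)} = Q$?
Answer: $-48$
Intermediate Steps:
$h{\left(r \right)} = 6 r$ ($h{\left(r \right)} = 5 r + r = 6 r$)
$J{\left(a,n \right)} = 3 + a$
$N = -1$ ($N = \frac{\left(3 + 6\right) + 2}{5 - 16} = \frac{9 + 2}{-11} = 11 \left(- \frac{1}{11}\right) = -1$)
$h{\left(2 \right)} 4 N = 6 \cdot 2 \cdot 4 \left(-1\right) = 12 \cdot 4 \left(-1\right) = 48 \left(-1\right) = -48$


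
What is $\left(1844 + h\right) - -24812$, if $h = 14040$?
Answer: $40696$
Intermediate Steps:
$\left(1844 + h\right) - -24812 = \left(1844 + 14040\right) - -24812 = 15884 + 24812 = 40696$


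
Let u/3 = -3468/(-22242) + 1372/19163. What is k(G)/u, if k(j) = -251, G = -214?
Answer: -17830347491/48486654 ≈ -367.74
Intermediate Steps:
u = 48486654/71037241 (u = 3*(-3468/(-22242) + 1372/19163) = 3*(-3468*(-1/22242) + 1372*(1/19163)) = 3*(578/3707 + 1372/19163) = 3*(16162218/71037241) = 48486654/71037241 ≈ 0.68255)
k(G)/u = -251/48486654/71037241 = -251*71037241/48486654 = -17830347491/48486654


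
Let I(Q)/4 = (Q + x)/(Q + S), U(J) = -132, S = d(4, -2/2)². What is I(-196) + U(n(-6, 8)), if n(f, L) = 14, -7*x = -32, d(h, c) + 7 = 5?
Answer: -10753/84 ≈ -128.01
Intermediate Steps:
d(h, c) = -2 (d(h, c) = -7 + 5 = -2)
x = 32/7 (x = -⅐*(-32) = 32/7 ≈ 4.5714)
S = 4 (S = (-2)² = 4)
I(Q) = 4*(32/7 + Q)/(4 + Q) (I(Q) = 4*((Q + 32/7)/(Q + 4)) = 4*((32/7 + Q)/(4 + Q)) = 4*(32/7 + Q)/(4 + Q))
I(-196) + U(n(-6, 8)) = 4*(32 + 7*(-196))/(7*(4 - 196)) - 132 = (4/7)*(32 - 1372)/(-192) - 132 = (4/7)*(-1/192)*(-1340) - 132 = 335/84 - 132 = -10753/84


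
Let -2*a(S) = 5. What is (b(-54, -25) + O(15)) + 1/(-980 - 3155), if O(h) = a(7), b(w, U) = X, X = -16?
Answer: -152997/8270 ≈ -18.500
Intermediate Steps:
a(S) = -5/2 (a(S) = -½*5 = -5/2)
b(w, U) = -16
O(h) = -5/2
(b(-54, -25) + O(15)) + 1/(-980 - 3155) = (-16 - 5/2) + 1/(-980 - 3155) = -37/2 + 1/(-4135) = -37/2 - 1/4135 = -152997/8270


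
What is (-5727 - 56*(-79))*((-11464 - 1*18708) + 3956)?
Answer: 34159448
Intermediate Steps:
(-5727 - 56*(-79))*((-11464 - 1*18708) + 3956) = (-5727 + 4424)*((-11464 - 18708) + 3956) = -1303*(-30172 + 3956) = -1303*(-26216) = 34159448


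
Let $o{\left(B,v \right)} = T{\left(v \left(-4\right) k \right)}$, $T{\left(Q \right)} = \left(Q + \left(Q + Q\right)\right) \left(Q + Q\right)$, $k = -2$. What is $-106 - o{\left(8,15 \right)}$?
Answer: $-86506$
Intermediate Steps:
$T{\left(Q \right)} = 6 Q^{2}$ ($T{\left(Q \right)} = \left(Q + 2 Q\right) 2 Q = 3 Q 2 Q = 6 Q^{2}$)
$o{\left(B,v \right)} = 384 v^{2}$ ($o{\left(B,v \right)} = 6 \left(v \left(-4\right) \left(-2\right)\right)^{2} = 6 \left(- 4 v \left(-2\right)\right)^{2} = 6 \left(8 v\right)^{2} = 6 \cdot 64 v^{2} = 384 v^{2}$)
$-106 - o{\left(8,15 \right)} = -106 - 384 \cdot 15^{2} = -106 - 384 \cdot 225 = -106 - 86400 = -86506$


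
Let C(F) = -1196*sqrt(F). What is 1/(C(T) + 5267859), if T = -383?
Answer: 5267859/27750886293209 + 1196*I*sqrt(383)/27750886293209 ≈ 1.8983e-7 + 8.4344e-10*I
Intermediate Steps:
1/(C(T) + 5267859) = 1/(-1196*I*sqrt(383) + 5267859) = 1/(5267859 - 1196*I*sqrt(383))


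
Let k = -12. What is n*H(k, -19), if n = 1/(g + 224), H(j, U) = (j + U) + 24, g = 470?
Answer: -7/694 ≈ -0.010086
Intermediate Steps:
H(j, U) = 24 + U + j (H(j, U) = (U + j) + 24 = 24 + U + j)
n = 1/694 (n = 1/(470 + 224) = 1/694 ≈ 0.0014409)
n*H(k, -19) = (24 - 19 - 12)/694 = (1/694)*(-7) = -7/694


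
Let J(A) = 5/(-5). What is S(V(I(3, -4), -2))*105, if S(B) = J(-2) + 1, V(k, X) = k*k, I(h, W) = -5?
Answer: 0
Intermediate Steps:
J(A) = -1 (J(A) = 5*(-⅕) = -1)
V(k, X) = k²
S(B) = 0 (S(B) = -1 + 1 = 0)
S(V(I(3, -4), -2))*105 = 0*105 = 0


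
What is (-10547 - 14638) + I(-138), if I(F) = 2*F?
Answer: -25461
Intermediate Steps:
(-10547 - 14638) + I(-138) = (-10547 - 14638) + 2*(-138) = -25185 - 276 = -25461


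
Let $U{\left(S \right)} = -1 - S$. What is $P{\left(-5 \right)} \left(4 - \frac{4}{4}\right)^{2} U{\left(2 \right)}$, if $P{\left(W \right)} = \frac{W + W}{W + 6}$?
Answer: $270$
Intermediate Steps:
$P{\left(W \right)} = \frac{2 W}{6 + W}$
$P{\left(-5 \right)} \left(4 - \frac{4}{4}\right)^{2} U{\left(2 \right)} = 2 \left(-5\right) \frac{1}{6 - 5} \left(4 - \frac{4}{4}\right)^{2} \left(-1 - 2\right) = 2 \left(-5\right) 1^{-1} \left(4 - 1\right)^{2} \left(-1 - 2\right) = 2 \left(-5\right) 1 \left(4 - 1\right)^{2} \left(-3\right) = - 10 \cdot 3^{2} \left(-3\right) = \left(-10\right) 9 \left(-3\right) = \left(-90\right) \left(-3\right) = 270$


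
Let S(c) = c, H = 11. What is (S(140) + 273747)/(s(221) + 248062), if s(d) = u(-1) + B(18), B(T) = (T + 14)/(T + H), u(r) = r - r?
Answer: 7942723/7193830 ≈ 1.1041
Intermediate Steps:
u(r) = 0
B(T) = (14 + T)/(11 + T) (B(T) = (T + 14)/(T + 11) = (14 + T)/(11 + T))
s(d) = 32/29 (s(d) = 0 + (14 + 18)/(11 + 18) = 0 + 32/29 = 32/29)
(S(140) + 273747)/(s(221) + 248062) = (140 + 273747)/(32/29 + 248062) = 273887/(7193830/29) = 273887*(29/7193830) = 7942723/7193830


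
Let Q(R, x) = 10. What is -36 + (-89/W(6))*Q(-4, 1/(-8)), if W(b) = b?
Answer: -553/3 ≈ -184.33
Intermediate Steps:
-36 + (-89/W(6))*Q(-4, 1/(-8)) = -36 - 89/6*10 = -36 - 445/3 = -553/3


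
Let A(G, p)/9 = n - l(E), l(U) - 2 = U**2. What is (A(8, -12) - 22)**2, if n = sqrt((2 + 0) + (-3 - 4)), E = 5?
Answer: 69820 - 4770*I*sqrt(5) ≈ 69820.0 - 10666.0*I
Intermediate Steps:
n = I*sqrt(5) (n = sqrt(2 - 7) = sqrt(-5) = I*sqrt(5) ≈ 2.2361*I)
l(U) = 2 + U**2
A(G, p) = -243 + 9*I*sqrt(5) (A(G, p) = 9*(I*sqrt(5) - (2 + 5**2)) = 9*(I*sqrt(5) - (2 + 25)) = 9*(I*sqrt(5) - 1*27) = 9*(I*sqrt(5) - 27) = 9*(-27 + I*sqrt(5)) = -243 + 9*I*sqrt(5))
(A(8, -12) - 22)**2 = ((-243 + 9*I*sqrt(5)) - 22)**2 = (-265 + 9*I*sqrt(5))**2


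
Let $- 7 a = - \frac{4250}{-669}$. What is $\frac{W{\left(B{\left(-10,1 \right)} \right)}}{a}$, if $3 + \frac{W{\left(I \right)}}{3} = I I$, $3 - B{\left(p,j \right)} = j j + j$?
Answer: $\frac{14049}{2125} \approx 6.6113$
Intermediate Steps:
$B{\left(p,j \right)} = 3 - j - j^{2}$ ($B{\left(p,j \right)} = 3 - \left(j j + j\right) = 3 - \left(j^{2} + j\right) = 3 - \left(j + j^{2}\right) = 3 - j - j^{2}$)
$a = - \frac{4250}{4683}$ ($a = - \frac{\left(-4250\right) \frac{1}{-669}}{7} = - \frac{\left(-4250\right) \left(- \frac{1}{669}\right)}{7} = \left(- \frac{1}{7}\right) \frac{4250}{669} = - \frac{4250}{4683} \approx -0.90754$)
$W{\left(I \right)} = -9 + 3 I^{2}$ ($W{\left(I \right)} = -9 + 3 I I = -9 + 3 I^{2}$)
$\frac{W{\left(B{\left(-10,1 \right)} \right)}}{a} = \frac{-9 + 3 \left(3 - 1 - 1^{2}\right)^{2}}{- \frac{4250}{4683}} = \left(-9 + 3 \left(3 - 1 - 1\right)^{2}\right) \left(- \frac{4683}{4250}\right) = \left(-9 + 3 \cdot 1^{2}\right) \left(- \frac{4683}{4250}\right) = \left(-9 + 3 \cdot 1\right) \left(- \frac{4683}{4250}\right) = \left(-9 + 3\right) \left(- \frac{4683}{4250}\right) = \left(-6\right) \left(- \frac{4683}{4250}\right) = \frac{14049}{2125}$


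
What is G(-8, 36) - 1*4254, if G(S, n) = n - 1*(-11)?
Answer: -4207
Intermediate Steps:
G(S, n) = 11 + n (G(S, n) = n + 11 = 11 + n)
G(-8, 36) - 1*4254 = (11 + 36) - 1*4254 = 47 - 4254 = -4207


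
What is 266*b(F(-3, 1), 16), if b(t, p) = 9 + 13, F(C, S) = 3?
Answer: 5852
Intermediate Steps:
b(t, p) = 22
266*b(F(-3, 1), 16) = 266*22 = 5852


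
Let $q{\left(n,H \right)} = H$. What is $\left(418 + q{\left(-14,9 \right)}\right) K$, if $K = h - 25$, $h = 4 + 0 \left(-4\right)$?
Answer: $-8967$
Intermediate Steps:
$h = 4$ ($h = 4 + 0 = 4$)
$K = -21$ ($K = 4 - 25 = -21$)
$\left(418 + q{\left(-14,9 \right)}\right) K = \left(418 + 9\right) \left(-21\right) = 427 \left(-21\right) = -8967$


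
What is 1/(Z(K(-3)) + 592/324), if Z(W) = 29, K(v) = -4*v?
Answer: 81/2497 ≈ 0.032439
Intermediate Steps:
1/(Z(K(-3)) + 592/324) = 1/(29 + 592/324) = 1/(29 + 592*(1/324)) = 1/(29 + 148/81) = 1/(2497/81) = 81/2497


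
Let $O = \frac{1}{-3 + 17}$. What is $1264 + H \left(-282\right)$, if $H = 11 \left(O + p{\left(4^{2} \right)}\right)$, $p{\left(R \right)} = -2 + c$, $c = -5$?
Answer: $\frac{159295}{7} \approx 22756.0$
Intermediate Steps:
$p{\left(R \right)} = -7$ ($p{\left(R \right)} = -2 - 5 = -7$)
$O = \frac{1}{14} \approx 0.071429$
$H = - \frac{1067}{14}$ ($H = 11 \left(\frac{1}{14} - 7\right) = 11 \left(- \frac{97}{14}\right) = - \frac{1067}{14} \approx -76.214$)
$1264 + H \left(-282\right) = 1264 - - \frac{150447}{7} = 1264 + \frac{150447}{7} = \frac{159295}{7}$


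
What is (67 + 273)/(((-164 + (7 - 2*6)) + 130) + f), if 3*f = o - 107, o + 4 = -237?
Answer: -68/31 ≈ -2.1936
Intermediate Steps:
o = -241 (o = -4 - 237 = -241)
f = -116 (f = (-241 - 107)/3 = (1/3)*(-348) = -116)
(67 + 273)/(((-164 + (7 - 2*6)) + 130) + f) = (67 + 273)/(((-164 + (7 - 2*6)) + 130) - 116) = 340/(((-164 + (7 - 12)) + 130) - 116) = 340/(((-164 - 5) + 130) - 116) = 340/((-169 + 130) - 116) = 340/(-39 - 116) = 340/(-155) = 340*(-1/155) = -68/31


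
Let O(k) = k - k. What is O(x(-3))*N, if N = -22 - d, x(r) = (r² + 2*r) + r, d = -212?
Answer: 0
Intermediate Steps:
x(r) = r² + 3*r
N = 190 (N = -22 - 1*(-212) = -22 + 212 = 190)
O(k) = 0
O(x(-3))*N = 0*190 = 0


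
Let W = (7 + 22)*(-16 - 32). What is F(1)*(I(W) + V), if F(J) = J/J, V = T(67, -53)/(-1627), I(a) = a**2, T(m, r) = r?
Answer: 3152579381/1627 ≈ 1.9377e+6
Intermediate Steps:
W = -1392 (W = 29*(-48) = -1392)
V = 53/1627 (V = -53/(-1627) = -53*(-1/1627) = 53/1627 ≈ 0.032575)
F(J) = 1
F(1)*(I(W) + V) = 1*((-1392)**2 + 53/1627) = 1*(1937664 + 53/1627) = 1*(3152579381/1627) = 3152579381/1627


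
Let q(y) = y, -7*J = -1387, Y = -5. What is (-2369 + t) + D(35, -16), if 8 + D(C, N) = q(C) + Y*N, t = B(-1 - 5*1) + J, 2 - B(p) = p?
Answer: -14391/7 ≈ -2055.9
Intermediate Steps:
J = 1387/7 (J = -⅐*(-1387) = 1387/7 ≈ 198.14)
B(p) = 2 - p
t = 1443/7 (t = (2 - (-1 - 5*1)) + 1387/7 = (2 - (-1 - 5)) + 1387/7 = (2 - 1*(-6)) + 1387/7 = (2 + 6) + 1387/7 = 8 + 1387/7 = 1443/7 ≈ 206.14)
D(C, N) = -8 + C - 5*N (D(C, N) = -8 + (C - 5*N) = -8 + C - 5*N)
(-2369 + t) + D(35, -16) = (-2369 + 1443/7) + (-8 + 35 - 5*(-16)) = -15140/7 + (-8 + 35 + 80) = -15140/7 + 107 = -14391/7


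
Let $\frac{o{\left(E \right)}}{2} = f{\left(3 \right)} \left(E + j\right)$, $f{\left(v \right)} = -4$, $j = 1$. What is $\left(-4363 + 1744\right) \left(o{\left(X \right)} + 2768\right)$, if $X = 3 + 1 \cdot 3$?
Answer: $-7102728$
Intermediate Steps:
$X = 6$ ($X = 3 + 3 = 6$)
$o{\left(E \right)} = -8 - 8 E$ ($o{\left(E \right)} = 2 \left(- 4 \left(E + 1\right)\right) = 2 \left(- 4 \left(1 + E\right)\right) = 2 \left(-4 - 4 E\right) = -8 - 8 E$)
$\left(-4363 + 1744\right) \left(o{\left(X \right)} + 2768\right) = \left(-4363 + 1744\right) \left(\left(-8 - 48\right) + 2768\right) = - 2619 \left(\left(-8 - 48\right) + 2768\right) = - 2619 \left(-56 + 2768\right) = \left(-2619\right) 2712 = -7102728$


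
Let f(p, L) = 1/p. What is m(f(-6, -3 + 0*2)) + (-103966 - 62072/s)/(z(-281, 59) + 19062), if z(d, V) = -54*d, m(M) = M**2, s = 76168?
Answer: -54489643/18108942 ≈ -3.0090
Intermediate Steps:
m(f(-6, -3 + 0*2)) + (-103966 - 62072/s)/(z(-281, 59) + 19062) = (1/(-6))**2 + (-103966 - 62072/76168)/(-54*(-281) + 19062) = (-1/6)**2 + (-103966 - 62072*1/76168)/(15174 + 19062) = 1/36 + (-103966 - 7759/9521)/34236 = 1/36 - 989868045/9521*1/34236 = 1/36 - 329956015/108653652 = -54489643/18108942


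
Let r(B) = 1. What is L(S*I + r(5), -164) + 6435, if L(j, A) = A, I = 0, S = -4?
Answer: 6271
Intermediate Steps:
L(S*I + r(5), -164) + 6435 = -164 + 6435 = 6271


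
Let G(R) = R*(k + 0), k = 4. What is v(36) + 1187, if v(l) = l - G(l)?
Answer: 1079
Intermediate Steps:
G(R) = 4*R (G(R) = R*(4 + 0) = R*4 = 4*R)
v(l) = -3*l (v(l) = l - 4*l = -3*l)
v(36) + 1187 = -3*36 + 1187 = -108 + 1187 = 1079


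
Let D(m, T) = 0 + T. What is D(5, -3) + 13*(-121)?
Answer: -1576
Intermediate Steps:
D(m, T) = T
D(5, -3) + 13*(-121) = -3 + 13*(-121) = -3 - 1573 = -1576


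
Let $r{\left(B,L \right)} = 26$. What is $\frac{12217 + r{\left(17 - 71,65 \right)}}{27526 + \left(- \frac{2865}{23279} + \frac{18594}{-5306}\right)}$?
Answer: $\frac{756117726441}{1699759355654} \approx 0.44484$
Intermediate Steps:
$\frac{12217 + r{\left(17 - 71,65 \right)}}{27526 + \left(- \frac{2865}{23279} + \frac{18594}{-5306}\right)} = \frac{12217 + 26}{27526 + \left(- \frac{2865}{23279} + \frac{18594}{-5306}\right)} = \frac{12243}{27526 + \left(\left(-2865\right) \frac{1}{23279} + 18594 \left(- \frac{1}{5306}\right)\right)} = \frac{12243}{27526 - \frac{224025708}{61759187}} = \frac{12243}{\frac{1699759355654}{61759187}} = 12243 \cdot \frac{61759187}{1699759355654} = \frac{756117726441}{1699759355654}$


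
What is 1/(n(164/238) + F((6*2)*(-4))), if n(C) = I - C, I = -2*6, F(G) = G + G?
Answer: -119/12934 ≈ -0.0092006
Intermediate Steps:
F(G) = 2*G
I = -12
n(C) = -12 - C
1/(n(164/238) + F((6*2)*(-4))) = 1/((-12 - 164/238) + 2*((6*2)*(-4))) = 1/((-12 - 164/238) + 2*(12*(-4))) = 1/((-12 - 1*82/119) + 2*(-48)) = 1/((-12 - 82/119) - 96) = 1/(-1510/119 - 96) = 1/(-12934/119) = -119/12934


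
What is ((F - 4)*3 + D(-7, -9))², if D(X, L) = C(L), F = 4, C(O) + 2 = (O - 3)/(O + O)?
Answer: 16/9 ≈ 1.7778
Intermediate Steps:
C(O) = -2 + (-3 + O)/(2*O) (C(O) = -2 + (O - 3)/(O + O) = -2 + (-3 + O)/((2*O)) = -2 + (-3 + O)*(1/(2*O)) = -2 + (-3 + O)/(2*O))
D(X, L) = 3*(-1 - L)/(2*L)
((F - 4)*3 + D(-7, -9))² = ((4 - 4)*3 + (3/2)*(-1 - 1*(-9))/(-9))² = (0*3 + (3/2)*(-⅑)*(-1 + 9))² = (0 + (3/2)*(-⅑)*8)² = (0 - 4/3)² = (-4/3)² = 16/9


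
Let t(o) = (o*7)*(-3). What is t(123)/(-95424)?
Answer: 123/4544 ≈ 0.027069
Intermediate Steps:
t(o) = -21*o (t(o) = (7*o)*(-3) = -21*o)
t(123)/(-95424) = -21*123/(-95424) = -2583*(-1/95424) = 123/4544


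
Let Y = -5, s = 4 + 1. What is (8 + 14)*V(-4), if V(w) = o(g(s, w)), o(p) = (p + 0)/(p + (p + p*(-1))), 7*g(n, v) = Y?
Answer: 22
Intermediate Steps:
s = 5
g(n, v) = -5/7 (g(n, v) = (1/7)*(-5) = -5/7)
o(p) = 1 (o(p) = p/(p + (p - p)) = p/(p + 0) = p/p = 1)
V(w) = 1
(8 + 14)*V(-4) = (8 + 14)*1 = 22*1 = 22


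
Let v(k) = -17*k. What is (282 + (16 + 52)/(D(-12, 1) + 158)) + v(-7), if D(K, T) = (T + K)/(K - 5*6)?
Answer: 156959/391 ≈ 401.43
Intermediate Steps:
D(K, T) = (K + T)/(-30 + K) (D(K, T) = (K + T)/(K - 30) = (K + T)/(-30 + K))
(282 + (16 + 52)/(D(-12, 1) + 158)) + v(-7) = (282 + (16 + 52)/((-12 + 1)/(-30 - 12) + 158)) - 17*(-7) = (282 + 68/(-11/(-42) + 158)) + 119 = (282 + 68/(-1/42*(-11) + 158)) + 119 = (282 + 68/(11/42 + 158)) + 119 = (282 + 68/(6647/42)) + 119 = (282 + 68*(42/6647)) + 119 = (282 + 168/391) + 119 = 110430/391 + 119 = 156959/391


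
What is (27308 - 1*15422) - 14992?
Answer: -3106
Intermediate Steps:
(27308 - 1*15422) - 14992 = (27308 - 15422) - 14992 = 11886 - 14992 = -3106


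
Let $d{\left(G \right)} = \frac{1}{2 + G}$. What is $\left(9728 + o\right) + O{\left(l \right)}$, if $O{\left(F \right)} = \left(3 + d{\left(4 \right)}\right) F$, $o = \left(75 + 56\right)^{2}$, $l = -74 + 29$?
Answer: $\frac{53493}{2} \approx 26747.0$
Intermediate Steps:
$l = -45$
$o = 17161$ ($o = 131^{2} = 17161$)
$O{\left(F \right)} = \frac{19 F}{6}$ ($O{\left(F \right)} = \left(3 + \frac{1}{2 + 4}\right) F = \left(3 + \frac{1}{6}\right) F = \frac{19 F}{6}$)
$\left(9728 + o\right) + O{\left(l \right)} = \left(9728 + 17161\right) + \frac{19}{6} \left(-45\right) = 26889 - \frac{285}{2} = \frac{53493}{2}$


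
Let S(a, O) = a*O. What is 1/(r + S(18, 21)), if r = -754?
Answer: -1/376 ≈ -0.0026596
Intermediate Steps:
S(a, O) = O*a
1/(r + S(18, 21)) = 1/(-754 + 21*18) = 1/(-754 + 378) = 1/(-376) = -1/376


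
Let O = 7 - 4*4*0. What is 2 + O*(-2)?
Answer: -12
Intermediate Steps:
O = 7 (O = 7 - 16*0 = 7 - 1*0 = 7 + 0 = 7)
2 + O*(-2) = 2 + 7*(-2) = 2 - 14 = -12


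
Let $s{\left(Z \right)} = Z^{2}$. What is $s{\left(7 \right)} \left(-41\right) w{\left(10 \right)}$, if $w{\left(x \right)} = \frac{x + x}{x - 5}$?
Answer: $-8036$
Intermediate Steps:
$w{\left(x \right)} = \frac{2 x}{-5 + x}$
$s{\left(7 \right)} \left(-41\right) w{\left(10 \right)} = 7^{2} \left(-41\right) 2 \cdot 10 \frac{1}{-5 + 10} = 49 \left(-41\right) 2 \cdot 10 \cdot \frac{1}{5} = - 2009 \cdot 2 \cdot 10 \cdot \frac{1}{5} = \left(-2009\right) 4 = -8036$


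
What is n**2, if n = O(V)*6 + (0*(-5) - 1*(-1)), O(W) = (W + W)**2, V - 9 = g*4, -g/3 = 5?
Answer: 3896880625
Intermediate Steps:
g = -15 (g = -3*5 = -15)
V = -51 (V = 9 - 15*4 = 9 - 60 = -51)
O(W) = 4*W**2 (O(W) = (2*W)**2 = 4*W**2)
n = 62425 (n = (4*(-51)**2)*6 + (0*(-5) - 1*(-1)) = (4*2601)*6 + (0 + 1) = 10404*6 + 1 = 62424 + 1 = 62425)
n**2 = 62425**2 = 3896880625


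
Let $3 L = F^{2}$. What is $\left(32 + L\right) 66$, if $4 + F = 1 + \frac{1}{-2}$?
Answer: $\frac{4763}{2} \approx 2381.5$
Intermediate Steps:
$F = - \frac{7}{2}$ ($F = -4 + \left(1 + \frac{1}{-2}\right) = -4 + \left(1 - \frac{1}{2}\right) = -4 + \frac{1}{2} = - \frac{7}{2} \approx -3.5$)
$L = \frac{49}{12}$ ($L = \frac{\left(- \frac{7}{2}\right)^{2}}{3} = \frac{1}{3} \cdot \frac{49}{4} = \frac{49}{12} \approx 4.0833$)
$\left(32 + L\right) 66 = \left(32 + \frac{49}{12}\right) 66 = \frac{433}{12} \cdot 66 = \frac{4763}{2}$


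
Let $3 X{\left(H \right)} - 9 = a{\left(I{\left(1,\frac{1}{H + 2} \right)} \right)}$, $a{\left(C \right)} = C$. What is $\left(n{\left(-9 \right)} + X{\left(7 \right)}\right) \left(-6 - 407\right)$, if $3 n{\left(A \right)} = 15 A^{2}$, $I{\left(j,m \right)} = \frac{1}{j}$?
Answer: $- \frac{505925}{3} \approx -1.6864 \cdot 10^{5}$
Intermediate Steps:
$n{\left(A \right)} = 5 A^{2}$ ($n{\left(A \right)} = \frac{15 A^{2}}{3} = 5 A^{2}$)
$X{\left(H \right)} = \frac{10}{3}$ ($X{\left(H \right)} = 3 + \frac{1}{3 \cdot 1} = 3 + \frac{1}{3} \cdot 1 = 3 + \frac{1}{3} = \frac{10}{3}$)
$\left(n{\left(-9 \right)} + X{\left(7 \right)}\right) \left(-6 - 407\right) = \left(5 \left(-9\right)^{2} + \frac{10}{3}\right) \left(-6 - 407\right) = \left(5 \cdot 81 + \frac{10}{3}\right) \left(-413\right) = \left(405 + \frac{10}{3}\right) \left(-413\right) = \frac{1225}{3} \left(-413\right) = - \frac{505925}{3}$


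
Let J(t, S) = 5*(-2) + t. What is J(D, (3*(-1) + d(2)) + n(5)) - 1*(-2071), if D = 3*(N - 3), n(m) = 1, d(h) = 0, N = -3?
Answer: 2043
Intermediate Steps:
D = -18 (D = 3*(-3 - 3) = 3*(-6) = -18)
J(t, S) = -10 + t
J(D, (3*(-1) + d(2)) + n(5)) - 1*(-2071) = (-10 - 18) - 1*(-2071) = -28 + 2071 = 2043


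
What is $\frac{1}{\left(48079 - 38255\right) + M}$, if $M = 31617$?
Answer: $\frac{1}{41441} \approx 2.4131 \cdot 10^{-5}$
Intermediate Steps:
$\frac{1}{\left(48079 - 38255\right) + M} = \frac{1}{\left(48079 - 38255\right) + 31617} = \frac{1}{9824 + 31617} = \frac{1}{41441}$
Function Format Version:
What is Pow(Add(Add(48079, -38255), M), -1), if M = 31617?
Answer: Rational(1, 41441) ≈ 2.4131e-5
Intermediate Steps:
Pow(Add(Add(48079, -38255), M), -1) = Pow(Add(Add(48079, -38255), 31617), -1) = Pow(Add(9824, 31617), -1) = Pow(41441, -1) = Rational(1, 41441)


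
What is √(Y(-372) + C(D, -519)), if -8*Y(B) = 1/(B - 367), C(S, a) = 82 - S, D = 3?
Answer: √690298422/2956 ≈ 8.8882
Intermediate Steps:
Y(B) = -1/(8*(-367 + B)) (Y(B) = -1/(8*(B - 367)) = -1/(8*(-367 + B)))
√(Y(-372) + C(D, -519)) = √(-1/(-2936 + 8*(-372)) + (82 - 1*3)) = √(-1/(-2936 - 2976) + (82 - 3)) = √(-1/(-5912) + 79) = √(-1*(-1/5912) + 79) = √(1/5912 + 79) = √(467049/5912) = √690298422/2956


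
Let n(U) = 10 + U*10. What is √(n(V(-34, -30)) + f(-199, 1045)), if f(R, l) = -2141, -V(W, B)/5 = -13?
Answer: I*√1481 ≈ 38.484*I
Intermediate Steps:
V(W, B) = 65 (V(W, B) = -5*(-13) = 65)
n(U) = 10 + 10*U
√(n(V(-34, -30)) + f(-199, 1045)) = √((10 + 10*65) - 2141) = √((10 + 650) - 2141) = √(660 - 2141) = √(-1481) = I*√1481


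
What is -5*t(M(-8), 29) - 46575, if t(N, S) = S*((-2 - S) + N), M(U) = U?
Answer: -40920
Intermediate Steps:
t(N, S) = S*(-2 + N - S)
-5*t(M(-8), 29) - 46575 = -145*(-2 - 8 - 1*29) - 46575 = -145*(-2 - 8 - 29) - 46575 = -145*(-39) - 46575 = -5*(-1131) - 46575 = 5655 - 46575 = -40920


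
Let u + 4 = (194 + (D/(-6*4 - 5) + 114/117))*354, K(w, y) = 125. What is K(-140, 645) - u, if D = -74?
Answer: -26312803/377 ≈ -69795.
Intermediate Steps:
u = 26359928/377 (u = -4 + (194 + (-74/(-6*4 - 5) + 114/117))*354 = -4 + (194 + (-74/(-24 - 5) + 114*(1/117)))*354 = -4 + (194 + (-74/(-29) + 38/39))*354 = -4 + (194 + (-74*(-1/29) + 38/39))*354 = -4 + (194 + (74/29 + 38/39))*354 = -4 + (194 + 3988/1131)*354 = -4 + (223402/1131)*354 = -4 + 26361436/377 = 26359928/377 ≈ 69920.)
K(-140, 645) - u = 125 - 1*26359928/377 = 125 - 26359928/377 = -26312803/377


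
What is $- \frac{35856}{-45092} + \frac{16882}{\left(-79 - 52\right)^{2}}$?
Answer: $\frac{344141990}{193455953} \approx 1.7789$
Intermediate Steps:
$- \frac{35856}{-45092} + \frac{16882}{\left(-79 - 52\right)^{2}} = \left(-35856\right) \left(- \frac{1}{45092}\right) + \frac{16882}{\left(-131\right)^{2}} = \frac{8964}{11273} + \frac{16882}{17161} = \frac{344141990}{193455953}$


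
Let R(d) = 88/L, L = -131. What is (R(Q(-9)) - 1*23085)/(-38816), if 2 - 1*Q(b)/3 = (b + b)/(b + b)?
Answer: 3024223/5084896 ≈ 0.59475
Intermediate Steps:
Q(b) = 3 (Q(b) = 6 - 3*(b + b)/(b + b) = 6 - 3*2*b/(2*b) = 6 - 3*2*b*1/(2*b) = 6 - 3*1 = 6 - 3 = 3)
R(d) = -88/131 (R(d) = 88/(-131) = 88*(-1/131) = -88/131)
(R(Q(-9)) - 1*23085)/(-38816) = (-88/131 - 1*23085)/(-38816) = (-88/131 - 23085)*(-1/38816) = -3024223/131*(-1/38816) = 3024223/5084896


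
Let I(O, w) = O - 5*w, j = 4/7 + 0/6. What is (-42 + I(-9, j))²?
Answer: 142129/49 ≈ 2900.6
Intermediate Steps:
j = 4/7 (j = 4*(⅐) + 0*(⅙) = 4/7 + 0 = 4/7 ≈ 0.57143)
(-42 + I(-9, j))² = (-42 + (-9 - 5*4/7))² = (-42 + (-9 - 20/7))² = (-42 - 83/7)² = (-377/7)² = 142129/49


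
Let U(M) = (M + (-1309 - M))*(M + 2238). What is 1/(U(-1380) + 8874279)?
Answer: 1/7751157 ≈ 1.2901e-7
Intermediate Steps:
U(M) = -2929542 - 1309*M (U(M) = -1309*(2238 + M) = -2929542 - 1309*M)
1/(U(-1380) + 8874279) = 1/((-2929542 - 1309*(-1380)) + 8874279) = 1/((-2929542 + 1806420) + 8874279) = 1/(-1123122 + 8874279) = 1/7751157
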